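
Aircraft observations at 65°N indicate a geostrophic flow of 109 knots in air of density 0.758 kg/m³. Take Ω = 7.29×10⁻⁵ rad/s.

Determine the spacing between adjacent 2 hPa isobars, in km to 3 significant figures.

35.6 km

Coriolis parameter at 65°N:
f = 2Ω sin φ = 2 × 7.29×10⁻⁵ × sin 65° = 1.32×10⁻⁴ s⁻¹
Wind speed in SI: 109 knots = 56.1 m/s
Geostrophic balance rearranged: |∂P/∂n| = f ρ V_g
|∂P/∂n| = 1.32×10⁻⁴ × 0.758 × 56.1 = 5.62×10⁻³ Pa/m
Isobar spacing: Δn = ΔP/|∂P/∂n| = 200 Pa / 5.62×10⁻³ Pa/m = 35609 m ≈ 35.6 km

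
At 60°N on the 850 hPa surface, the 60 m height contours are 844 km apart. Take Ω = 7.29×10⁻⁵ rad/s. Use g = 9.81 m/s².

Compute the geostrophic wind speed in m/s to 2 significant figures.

Coriolis parameter at 60°N:
f = 2Ω sin φ = 2 × 7.29×10⁻⁵ × sin 60° = 1.26×10⁻⁴ s⁻¹
Height gradient: |∂Z/∂n| = 60 m / 844000 m = 7.11×10⁻⁵
On a pressure surface, geostrophic balance gives V_g = (g/f)|∂Z/∂n|:
V_g = 9.81 × 7.11×10⁻⁵ / 1.26×10⁻⁴ = 5.52 m/s

5.5 m/s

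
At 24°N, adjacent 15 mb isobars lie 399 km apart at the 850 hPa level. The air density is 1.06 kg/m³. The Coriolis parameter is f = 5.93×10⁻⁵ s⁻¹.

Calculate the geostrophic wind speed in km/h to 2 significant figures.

Pressure gradient: |∂P/∂n| = 1500 Pa / 399000 m = 3.76×10⁻³ Pa/m
Geostrophic balance (pressure-gradient force = Coriolis force):
V_g = (1/(fρ)) |∂P/∂n| = 3.76×10⁻³ / (5.93×10⁻⁵ × 1.06) = 59.8 m/s
Converting: 59.8 m/s × 3.6 = 220 km/h

220 km/h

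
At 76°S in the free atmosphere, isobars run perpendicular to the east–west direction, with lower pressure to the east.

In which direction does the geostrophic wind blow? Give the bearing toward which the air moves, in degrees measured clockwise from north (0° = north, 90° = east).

000°

The pressure-gradient force points toward the east (bearing 090°).
Geostrophic balance: in the Southern Hemisphere the Coriolis force deflects motion to the left, so the geostrophic wind blows 90° to the left of the pressure-gradient force (low pressure on the right).
Rotating 090° by 90° counterclockwise gives 000° — the wind blows toward the north.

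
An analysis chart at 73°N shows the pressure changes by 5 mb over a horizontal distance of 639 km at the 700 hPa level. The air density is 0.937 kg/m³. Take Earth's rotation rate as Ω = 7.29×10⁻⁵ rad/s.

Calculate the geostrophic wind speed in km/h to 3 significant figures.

21.6 km/h

Coriolis parameter at 73°N:
f = 2Ω sin φ = 2 × 7.29×10⁻⁵ × sin 73° = 1.39×10⁻⁴ s⁻¹
Pressure gradient: |∂P/∂n| = 500 Pa / 639000 m = 7.82×10⁻⁴ Pa/m
Geostrophic balance (pressure-gradient force = Coriolis force):
V_g = (1/(fρ)) |∂P/∂n| = 7.82×10⁻⁴ / (1.39×10⁻⁴ × 0.937) = 5.99 m/s
Converting: 5.99 m/s × 3.6 = 21.6 km/h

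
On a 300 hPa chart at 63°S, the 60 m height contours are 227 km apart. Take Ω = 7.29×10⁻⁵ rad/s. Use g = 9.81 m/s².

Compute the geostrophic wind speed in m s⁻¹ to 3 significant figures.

Coriolis parameter at 63°S:
f = 2Ω sin φ = 2 × 7.29×10⁻⁵ × sin 63° = 1.30×10⁻⁴ s⁻¹
Height gradient: |∂Z/∂n| = 60 m / 227000 m = 2.64×10⁻⁴
On a pressure surface, geostrophic balance gives V_g = (g/f)|∂Z/∂n|:
V_g = 9.81 × 2.64×10⁻⁴ / 1.30×10⁻⁴ = 20.0 m/s

20.0 m s⁻¹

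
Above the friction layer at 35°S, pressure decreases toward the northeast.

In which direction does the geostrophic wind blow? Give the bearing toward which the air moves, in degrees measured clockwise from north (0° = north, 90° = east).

315°

The pressure-gradient force points toward the northeast (bearing 045°).
Geostrophic balance: in the Southern Hemisphere the Coriolis force deflects motion to the left, so the geostrophic wind blows 90° to the left of the pressure-gradient force (low pressure on the right).
Rotating 045° by 90° counterclockwise gives 315° — the wind blows toward the northwest.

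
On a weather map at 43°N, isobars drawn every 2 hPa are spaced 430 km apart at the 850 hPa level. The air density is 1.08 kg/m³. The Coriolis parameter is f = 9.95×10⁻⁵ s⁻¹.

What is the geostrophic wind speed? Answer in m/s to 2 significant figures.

4.3 m/s

Pressure gradient: |∂P/∂n| = 200 Pa / 430000 m = 4.65×10⁻⁴ Pa/m
Geostrophic balance (pressure-gradient force = Coriolis force):
V_g = (1/(fρ)) |∂P/∂n| = 4.65×10⁻⁴ / (9.95×10⁻⁵ × 1.08) = 4.33 m/s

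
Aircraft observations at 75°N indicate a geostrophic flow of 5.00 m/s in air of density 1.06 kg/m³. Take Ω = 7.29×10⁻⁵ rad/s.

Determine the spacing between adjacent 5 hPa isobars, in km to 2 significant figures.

670 km

Coriolis parameter at 75°N:
f = 2Ω sin φ = 2 × 7.29×10⁻⁵ × sin 75° = 1.41×10⁻⁴ s⁻¹
Geostrophic balance rearranged: |∂P/∂n| = f ρ V_g
|∂P/∂n| = 1.41×10⁻⁴ × 1.06 × 5.00 = 7.46×10⁻⁴ Pa/m
Isobar spacing: Δn = ΔP/|∂P/∂n| = 500 Pa / 7.46×10⁻⁴ Pa/m = 669874 m ≈ 670 km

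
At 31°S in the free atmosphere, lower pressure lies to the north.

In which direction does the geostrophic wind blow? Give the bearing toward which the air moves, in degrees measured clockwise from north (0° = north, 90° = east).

270°

The pressure-gradient force points toward the north (bearing 000°).
Geostrophic balance: in the Southern Hemisphere the Coriolis force deflects motion to the left, so the geostrophic wind blows 90° to the left of the pressure-gradient force (low pressure on the right).
Rotating 000° by 90° counterclockwise gives 270° — the wind blows toward the west.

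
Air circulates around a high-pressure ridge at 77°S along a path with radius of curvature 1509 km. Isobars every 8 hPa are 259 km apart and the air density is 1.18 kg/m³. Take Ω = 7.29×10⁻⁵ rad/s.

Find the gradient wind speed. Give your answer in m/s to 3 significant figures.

Coriolis parameter at 77°S:
f = 2Ω sin φ = 2 × 7.29×10⁻⁵ × sin 77° = 1.42×10⁻⁴ s⁻¹
Pressure gradient: |∂P/∂n| = 800 Pa / 259000 m = 3.09×10⁻³ Pa/m
Geostrophic speed: V_g = |∂P/∂n|/(fρ) = 3.09×10⁻³/(1.42×10⁻⁴ × 1.18) = 18.4 m/s
Around a high, pressure-gradient force acts outward with centrifugal, so Coriolis balances both:
fV = (1/ρ)|∂P/∂n| + V²/R  →  V² − fR·V + fR·V_g = 0
With fR = 1.42×10⁻⁴ × 1509×10³ m = 214 m/s:
V = [fR − √((fR)² − 4 fR V_g)]/2 = [214 − √(214² − 4×214×18.4)]/2 = 20.4 m/s
Supergeostrophic (V > V_g = 18.4 m/s), as expected around a high.

20.4 m/s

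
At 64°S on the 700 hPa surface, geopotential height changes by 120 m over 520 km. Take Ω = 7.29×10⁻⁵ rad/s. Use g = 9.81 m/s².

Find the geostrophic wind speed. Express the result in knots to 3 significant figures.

33.6 knots

Coriolis parameter at 64°S:
f = 2Ω sin φ = 2 × 7.29×10⁻⁵ × sin 64° = 1.31×10⁻⁴ s⁻¹
Height gradient: |∂Z/∂n| = 120 m / 520000 m = 2.31×10⁻⁴
On a pressure surface, geostrophic balance gives V_g = (g/f)|∂Z/∂n|:
V_g = 9.81 × 2.31×10⁻⁴ / 1.31×10⁻⁴ = 17.3 m/s
Converting: 17.3 m/s × 1.944 = 33.6 knots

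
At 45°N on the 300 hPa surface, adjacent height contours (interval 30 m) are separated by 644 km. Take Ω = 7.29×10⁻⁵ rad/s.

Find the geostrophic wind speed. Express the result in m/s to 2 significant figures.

4.4 m/s

Coriolis parameter at 45°N:
f = 2Ω sin φ = 2 × 7.29×10⁻⁵ × sin 45° = 1.03×10⁻⁴ s⁻¹
Height gradient: |∂Z/∂n| = 30 m / 644000 m = 4.66×10⁻⁵
On a pressure surface, geostrophic balance gives V_g = (g/f)|∂Z/∂n|:
V_g = 9.81 × 4.66×10⁻⁵ / 1.03×10⁻⁴ = 4.43 m/s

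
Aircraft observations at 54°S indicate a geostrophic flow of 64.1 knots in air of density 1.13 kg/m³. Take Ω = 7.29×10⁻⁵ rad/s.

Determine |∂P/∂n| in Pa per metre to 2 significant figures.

Coriolis parameter at 54°S:
f = 2Ω sin φ = 2 × 7.29×10⁻⁵ × sin 54° = 1.18×10⁻⁴ s⁻¹
Wind speed in SI: 64.1 knots = 33.0 m/s
Geostrophic balance rearranged: |∂P/∂n| = f ρ V_g
|∂P/∂n| = 1.18×10⁻⁴ × 1.13 × 33.0 = 4.40×10⁻³ Pa/m

4.4×10⁻³ Pa/m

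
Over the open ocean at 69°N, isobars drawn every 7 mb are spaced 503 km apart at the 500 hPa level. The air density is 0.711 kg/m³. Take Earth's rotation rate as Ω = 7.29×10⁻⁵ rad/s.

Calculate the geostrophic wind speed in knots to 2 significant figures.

Coriolis parameter at 69°N:
f = 2Ω sin φ = 2 × 7.29×10⁻⁵ × sin 69° = 1.36×10⁻⁴ s⁻¹
Pressure gradient: |∂P/∂n| = 700 Pa / 503000 m = 1.39×10⁻³ Pa/m
Geostrophic balance (pressure-gradient force = Coriolis force):
V_g = (1/(fρ)) |∂P/∂n| = 1.39×10⁻³ / (1.36×10⁻⁴ × 0.711) = 14.4 m/s
Converting: 14.4 m/s × 1.944 = 28 knots

28 knots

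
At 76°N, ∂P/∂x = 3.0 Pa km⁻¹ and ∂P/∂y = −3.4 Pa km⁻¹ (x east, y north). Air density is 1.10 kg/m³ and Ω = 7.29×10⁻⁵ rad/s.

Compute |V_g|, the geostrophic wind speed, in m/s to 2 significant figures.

Coriolis parameter at 76°N:
f = 2Ω sin φ = 2 × 7.29×10⁻⁵ × sin 76° = 1.41×10⁻⁴ s⁻¹
Component geostrophic relations (x east, y north):
u_g = −(1/(fρ)) ∂P/∂y,  v_g = (1/(fρ)) ∂P/∂x
u_g = −(−3.4×10⁻³)/(1.41×10⁻⁴ × 1.10) = 21.8 m/s;  v_g = (3.0×10⁻³)/(1.41×10⁻⁴ × 1.10) = 19.3 m/s
|V_g| = √(u_g² + v_g²) = 29.1 m/s

29 m/s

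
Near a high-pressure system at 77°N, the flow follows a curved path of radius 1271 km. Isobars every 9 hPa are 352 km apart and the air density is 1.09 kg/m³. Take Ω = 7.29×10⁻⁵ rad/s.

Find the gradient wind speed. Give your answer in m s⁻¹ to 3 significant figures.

18.4 m s⁻¹

Coriolis parameter at 77°N:
f = 2Ω sin φ = 2 × 7.29×10⁻⁵ × sin 77° = 1.42×10⁻⁴ s⁻¹
Pressure gradient: |∂P/∂n| = 900 Pa / 352000 m = 2.56×10⁻³ Pa/m
Geostrophic speed: V_g = |∂P/∂n|/(fρ) = 2.56×10⁻³/(1.42×10⁻⁴ × 1.09) = 16.5 m/s
Around a high, pressure-gradient force acts outward with centrifugal, so Coriolis balances both:
fV = (1/ρ)|∂P/∂n| + V²/R  →  V² − fR·V + fR·V_g = 0
With fR = 1.42×10⁻⁴ × 1271×10³ m = 181 m/s:
V = [fR − √((fR)² − 4 fR V_g)]/2 = [181 − √(181² − 4×181×16.5)]/2 = 18.4 m/s
Supergeostrophic (V > V_g = 16.5 m/s), as expected around a high.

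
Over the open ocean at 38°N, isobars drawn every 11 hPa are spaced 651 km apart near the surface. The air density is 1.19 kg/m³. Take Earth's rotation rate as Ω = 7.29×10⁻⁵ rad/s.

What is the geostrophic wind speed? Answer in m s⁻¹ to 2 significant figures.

Coriolis parameter at 38°N:
f = 2Ω sin φ = 2 × 7.29×10⁻⁵ × sin 38° = 8.98×10⁻⁵ s⁻¹
Pressure gradient: |∂P/∂n| = 1100 Pa / 651000 m = 1.69×10⁻³ Pa/m
Geostrophic balance (pressure-gradient force = Coriolis force):
V_g = (1/(fρ)) |∂P/∂n| = 1.69×10⁻³ / (8.98×10⁻⁵ × 1.19) = 15.8 m/s

16 m s⁻¹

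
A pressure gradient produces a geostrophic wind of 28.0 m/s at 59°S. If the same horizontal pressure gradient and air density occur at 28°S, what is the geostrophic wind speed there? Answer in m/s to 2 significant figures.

51 m/s

With the same pressure gradient and density, V_g ∝ 1/f ∝ 1/sin φ.
V₂ = V₁ · sin φ₁ / sin φ₂ = 28.0 × sin 59° / sin 28°
V₂ = 28.0 × 0.8572/0.4695 = 51 m/s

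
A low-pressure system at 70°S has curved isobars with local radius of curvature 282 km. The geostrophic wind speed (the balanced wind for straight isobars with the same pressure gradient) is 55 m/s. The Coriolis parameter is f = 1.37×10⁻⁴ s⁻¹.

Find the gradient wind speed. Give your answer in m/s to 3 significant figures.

Around a low, centrifugal force acts outward with Coriolis, so pressure-gradient force balances both:
(1/ρ)|∂P/∂n| = fV + V²/R  →  V² + fR·V − fR·V_g = 0
With fR = 1.37×10⁻⁴ × 282×10³ m = 38.6 m/s:
V = [−fR + √((fR)² + 4 fR V_g)]/2 = [−38.6 + √(38.6² + 4×38.6×55)]/2 = 30.7 m/s
Subgeostrophic (V < V_g = 55 m/s), as expected around a low.

30.7 m/s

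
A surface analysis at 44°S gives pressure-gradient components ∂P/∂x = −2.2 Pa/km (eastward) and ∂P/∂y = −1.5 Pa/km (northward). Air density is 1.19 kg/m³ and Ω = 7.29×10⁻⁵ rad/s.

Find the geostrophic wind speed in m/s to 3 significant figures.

22.1 m/s

Coriolis parameter at 44°S:
f = 2Ω sin φ = 2 × 7.29×10⁻⁵ × sin 44° = 1.01×10⁻⁴ s⁻¹
In the Southern Hemisphere f is negative: f = −1.01×10⁻⁴ s⁻¹.
Component geostrophic relations (x east, y north):
u_g = −(1/(fρ)) ∂P/∂y,  v_g = (1/(fρ)) ∂P/∂x
u_g = −(−1.5×10⁻³)/(−1.01×10⁻⁴ × 1.19) = −12.4 m/s;  v_g = (−2.2×10⁻³)/(−1.01×10⁻⁴ × 1.19) = 18.3 m/s
|V_g| = √(u_g² + v_g²) = 22.1 m/s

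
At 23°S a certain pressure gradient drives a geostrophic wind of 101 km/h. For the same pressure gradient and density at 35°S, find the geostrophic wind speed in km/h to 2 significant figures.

With the same pressure gradient and density, V_g ∝ 1/f ∝ 1/sin φ.
V₂ = V₁ · sin φ₁ / sin φ₂ = 101 × sin 23° / sin 35°
V₂ = 101 × 0.3907/0.5736 = 69 km/h

69 km/h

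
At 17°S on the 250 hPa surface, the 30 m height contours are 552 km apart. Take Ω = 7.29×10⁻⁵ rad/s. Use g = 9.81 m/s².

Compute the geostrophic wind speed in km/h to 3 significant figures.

Coriolis parameter at 17°S:
f = 2Ω sin φ = 2 × 7.29×10⁻⁵ × sin 17° = 4.26×10⁻⁵ s⁻¹
Height gradient: |∂Z/∂n| = 30 m / 552000 m = 5.43×10⁻⁵
On a pressure surface, geostrophic balance gives V_g = (g/f)|∂Z/∂n|:
V_g = 9.81 × 5.43×10⁻⁵ / 4.26×10⁻⁵ = 12.5 m/s
Converting: 12.5 m/s × 3.6 = 45.0 km/h

45.0 km/h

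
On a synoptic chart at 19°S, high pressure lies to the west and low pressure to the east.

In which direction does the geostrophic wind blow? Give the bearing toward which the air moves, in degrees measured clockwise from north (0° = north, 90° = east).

000°

The pressure-gradient force points toward the east (bearing 090°).
Geostrophic balance: in the Southern Hemisphere the Coriolis force deflects motion to the left, so the geostrophic wind blows 90° to the left of the pressure-gradient force (low pressure on the right).
Rotating 090° by 90° counterclockwise gives 000° — the wind blows toward the north.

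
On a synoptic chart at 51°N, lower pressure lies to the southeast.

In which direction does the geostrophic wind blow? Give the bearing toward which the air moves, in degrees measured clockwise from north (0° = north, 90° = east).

225°

The pressure-gradient force points toward the southeast (bearing 135°).
Geostrophic balance: in the Northern Hemisphere the Coriolis force deflects motion to the right, so the geostrophic wind blows 90° to the right of the pressure-gradient force (low pressure on the left).
Rotating 135° by 90° clockwise gives 225° — the wind blows toward the southwest.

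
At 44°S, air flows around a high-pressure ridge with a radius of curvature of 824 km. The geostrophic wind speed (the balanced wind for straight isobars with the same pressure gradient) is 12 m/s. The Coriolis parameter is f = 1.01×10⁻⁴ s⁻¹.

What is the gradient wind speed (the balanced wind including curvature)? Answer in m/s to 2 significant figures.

Around a high, pressure-gradient force acts outward with centrifugal, so Coriolis balances both:
fV = (1/ρ)|∂P/∂n| + V²/R  →  V² − fR·V + fR·V_g = 0
With fR = 1.01×10⁻⁴ × 824×10³ m = 83.2 m/s:
V = [fR − √((fR)² − 4 fR V_g)]/2 = [83.2 − √(83.2² − 4×83.2×12)]/2 = 14.5 m/s
Supergeostrophic (V > V_g = 12 m/s), as expected around a high.

15 m/s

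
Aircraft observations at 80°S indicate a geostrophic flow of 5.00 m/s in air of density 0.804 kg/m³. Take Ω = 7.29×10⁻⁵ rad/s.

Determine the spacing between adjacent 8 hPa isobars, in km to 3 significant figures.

1390 km

Coriolis parameter at 80°S:
f = 2Ω sin φ = 2 × 7.29×10⁻⁵ × sin 80° = 1.44×10⁻⁴ s⁻¹
Geostrophic balance rearranged: |∂P/∂n| = f ρ V_g
|∂P/∂n| = 1.44×10⁻⁴ × 0.804 × 5.00 = 5.77×10⁻⁴ Pa/m
Isobar spacing: Δn = ΔP/|∂P/∂n| = 800 Pa / 5.77×10⁻⁴ Pa/m = 1385974 m ≈ 1390 km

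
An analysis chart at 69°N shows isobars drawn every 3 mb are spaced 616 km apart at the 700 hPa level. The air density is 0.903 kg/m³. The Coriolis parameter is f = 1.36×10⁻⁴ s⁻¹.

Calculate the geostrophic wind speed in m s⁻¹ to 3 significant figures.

3.97 m s⁻¹

Pressure gradient: |∂P/∂n| = 300 Pa / 616000 m = 4.87×10⁻⁴ Pa/m
Geostrophic balance (pressure-gradient force = Coriolis force):
V_g = (1/(fρ)) |∂P/∂n| = 4.87×10⁻⁴ / (1.36×10⁻⁴ × 0.903) = 3.97 m/s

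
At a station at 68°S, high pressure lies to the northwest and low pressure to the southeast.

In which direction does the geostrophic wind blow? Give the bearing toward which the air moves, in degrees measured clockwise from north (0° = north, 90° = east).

045°

The pressure-gradient force points toward the southeast (bearing 135°).
Geostrophic balance: in the Southern Hemisphere the Coriolis force deflects motion to the left, so the geostrophic wind blows 90° to the left of the pressure-gradient force (low pressure on the right).
Rotating 135° by 90° counterclockwise gives 045° — the wind blows toward the northeast.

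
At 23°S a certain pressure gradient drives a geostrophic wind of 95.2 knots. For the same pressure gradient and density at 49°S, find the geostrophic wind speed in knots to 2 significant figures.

With the same pressure gradient and density, V_g ∝ 1/f ∝ 1/sin φ.
V₂ = V₁ · sin φ₁ / sin φ₂ = 95.2 × sin 23° / sin 49°
V₂ = 95.2 × 0.3907/0.7547 = 49 knots

49 knots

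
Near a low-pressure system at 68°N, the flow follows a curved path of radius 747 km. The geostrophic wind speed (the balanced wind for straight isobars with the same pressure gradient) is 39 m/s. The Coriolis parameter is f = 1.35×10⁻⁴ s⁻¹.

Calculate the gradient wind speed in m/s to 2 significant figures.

30 m/s

Around a low, centrifugal force acts outward with Coriolis, so pressure-gradient force balances both:
(1/ρ)|∂P/∂n| = fV + V²/R  →  V² + fR·V − fR·V_g = 0
With fR = 1.35×10⁻⁴ × 747×10³ m = 101 m/s:
V = [−fR + √((fR)² + 4 fR V_g)]/2 = [−101 + √(101² + 4×101×39)]/2 = 30 m/s
Subgeostrophic (V < V_g = 39 m/s), as expected around a low.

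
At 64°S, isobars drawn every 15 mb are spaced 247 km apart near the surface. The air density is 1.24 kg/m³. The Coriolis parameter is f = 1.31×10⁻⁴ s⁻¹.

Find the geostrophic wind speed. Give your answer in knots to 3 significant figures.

Pressure gradient: |∂P/∂n| = 1500 Pa / 247000 m = 6.07×10⁻³ Pa/m
Geostrophic balance (pressure-gradient force = Coriolis force):
V_g = (1/(fρ)) |∂P/∂n| = 6.07×10⁻³ / (1.31×10⁻⁴ × 1.24) = 37.4 m/s
Converting: 37.4 m/s × 1.944 = 72.7 knots

72.7 knots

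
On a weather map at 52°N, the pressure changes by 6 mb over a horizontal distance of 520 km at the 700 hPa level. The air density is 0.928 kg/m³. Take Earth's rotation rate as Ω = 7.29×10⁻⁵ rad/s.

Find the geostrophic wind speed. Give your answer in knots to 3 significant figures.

21.0 knots

Coriolis parameter at 52°N:
f = 2Ω sin φ = 2 × 7.29×10⁻⁵ × sin 52° = 1.15×10⁻⁴ s⁻¹
Pressure gradient: |∂P/∂n| = 600 Pa / 520000 m = 1.15×10⁻³ Pa/m
Geostrophic balance (pressure-gradient force = Coriolis force):
V_g = (1/(fρ)) |∂P/∂n| = 1.15×10⁻³ / (1.15×10⁻⁴ × 0.928) = 10.8 m/s
Converting: 10.8 m/s × 1.944 = 21.0 knots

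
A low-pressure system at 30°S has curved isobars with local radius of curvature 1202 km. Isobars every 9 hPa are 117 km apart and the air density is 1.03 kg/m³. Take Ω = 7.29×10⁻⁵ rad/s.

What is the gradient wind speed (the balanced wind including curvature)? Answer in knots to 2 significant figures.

120 knots

Coriolis parameter at 30°S:
f = 2Ω sin φ = 2 × 7.29×10⁻⁵ × sin 30° = 7.29×10⁻⁵ s⁻¹
Pressure gradient: |∂P/∂n| = 900 Pa / 117000 m = 7.69×10⁻³ Pa/m
Geostrophic speed: V_g = |∂P/∂n|/(fρ) = 7.69×10⁻³/(7.29×10⁻⁵ × 1.03) = 102 m/s
Around a low, centrifugal force acts outward with Coriolis, so pressure-gradient force balances both:
(1/ρ)|∂P/∂n| = fV + V²/R  →  V² + fR·V − fR·V_g = 0
With fR = 7.29×10⁻⁵ × 1202×10³ m = 87.6 m/s:
V = [−fR + √((fR)² + 4 fR V_g)]/2 = [−87.6 + √(87.6² + 4×87.6×102)]/2 = 60.6 m/s
Subgeostrophic (V < V_g = 102 m/s), as expected around a low.
Converting: 60.6 m/s × 1.944 = 120 knots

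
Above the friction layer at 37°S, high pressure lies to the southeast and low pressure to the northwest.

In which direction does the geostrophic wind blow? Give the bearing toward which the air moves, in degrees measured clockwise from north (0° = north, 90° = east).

The pressure-gradient force points toward the northwest (bearing 315°).
Geostrophic balance: in the Southern Hemisphere the Coriolis force deflects motion to the left, so the geostrophic wind blows 90° to the left of the pressure-gradient force (low pressure on the right).
Rotating 315° by 90° counterclockwise gives 225° — the wind blows toward the southwest.

225°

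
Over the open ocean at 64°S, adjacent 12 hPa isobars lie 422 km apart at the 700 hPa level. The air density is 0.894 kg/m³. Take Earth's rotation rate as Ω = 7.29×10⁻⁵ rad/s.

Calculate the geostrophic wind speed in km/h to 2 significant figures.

87 km/h

Coriolis parameter at 64°S:
f = 2Ω sin φ = 2 × 7.29×10⁻⁵ × sin 64° = 1.31×10⁻⁴ s⁻¹
Pressure gradient: |∂P/∂n| = 1200 Pa / 422000 m = 2.84×10⁻³ Pa/m
Geostrophic balance (pressure-gradient force = Coriolis force):
V_g = (1/(fρ)) |∂P/∂n| = 2.84×10⁻³ / (1.31×10⁻⁴ × 0.894) = 24.3 m/s
Converting: 24.3 m/s × 3.6 = 87 km/h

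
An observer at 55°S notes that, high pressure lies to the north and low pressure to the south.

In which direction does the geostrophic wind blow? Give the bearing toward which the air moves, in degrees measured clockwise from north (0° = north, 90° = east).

The pressure-gradient force points toward the south (bearing 180°).
Geostrophic balance: in the Southern Hemisphere the Coriolis force deflects motion to the left, so the geostrophic wind blows 90° to the left of the pressure-gradient force (low pressure on the right).
Rotating 180° by 90° counterclockwise gives 090° — the wind blows toward the east.

090°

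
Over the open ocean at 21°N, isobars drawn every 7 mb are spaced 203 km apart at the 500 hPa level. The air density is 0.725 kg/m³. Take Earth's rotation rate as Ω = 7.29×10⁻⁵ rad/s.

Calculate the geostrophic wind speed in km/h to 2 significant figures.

330 km/h

Coriolis parameter at 21°N:
f = 2Ω sin φ = 2 × 7.29×10⁻⁵ × sin 21° = 5.23×10⁻⁵ s⁻¹
Pressure gradient: |∂P/∂n| = 700 Pa / 203000 m = 3.45×10⁻³ Pa/m
Geostrophic balance (pressure-gradient force = Coriolis force):
V_g = (1/(fρ)) |∂P/∂n| = 3.45×10⁻³ / (5.23×10⁻⁵ × 0.725) = 91.0 m/s
Converting: 91.0 m/s × 3.6 = 330 km/h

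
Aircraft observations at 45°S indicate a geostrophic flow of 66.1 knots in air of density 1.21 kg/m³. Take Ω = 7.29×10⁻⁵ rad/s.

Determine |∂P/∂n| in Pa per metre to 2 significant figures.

4.2×10⁻³ Pa/m

Coriolis parameter at 45°S:
f = 2Ω sin φ = 2 × 7.29×10⁻⁵ × sin 45° = 1.03×10⁻⁴ s⁻¹
Wind speed in SI: 66.1 knots = 34.0 m/s
Geostrophic balance rearranged: |∂P/∂n| = f ρ V_g
|∂P/∂n| = 1.03×10⁻⁴ × 1.21 × 34.0 = 4.24×10⁻³ Pa/m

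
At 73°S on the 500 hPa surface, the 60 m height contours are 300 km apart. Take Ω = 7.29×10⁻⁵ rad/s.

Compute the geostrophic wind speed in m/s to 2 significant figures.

Coriolis parameter at 73°S:
f = 2Ω sin φ = 2 × 7.29×10⁻⁵ × sin 73° = 1.39×10⁻⁴ s⁻¹
Height gradient: |∂Z/∂n| = 60 m / 300000 m = 2.00×10⁻⁴
On a pressure surface, geostrophic balance gives V_g = (g/f)|∂Z/∂n|:
V_g = 9.81 × 2.00×10⁻⁴ / 1.39×10⁻⁴ = 14.1 m/s

14 m/s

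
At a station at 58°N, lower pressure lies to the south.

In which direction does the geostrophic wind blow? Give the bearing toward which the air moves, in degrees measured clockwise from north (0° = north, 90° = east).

The pressure-gradient force points toward the south (bearing 180°).
Geostrophic balance: in the Northern Hemisphere the Coriolis force deflects motion to the right, so the geostrophic wind blows 90° to the right of the pressure-gradient force (low pressure on the left).
Rotating 180° by 90° clockwise gives 270° — the wind blows toward the west.

270°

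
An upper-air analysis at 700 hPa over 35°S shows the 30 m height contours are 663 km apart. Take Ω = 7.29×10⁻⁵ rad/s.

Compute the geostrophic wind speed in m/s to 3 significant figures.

5.31 m/s

Coriolis parameter at 35°S:
f = 2Ω sin φ = 2 × 7.29×10⁻⁵ × sin 35° = 8.36×10⁻⁵ s⁻¹
Height gradient: |∂Z/∂n| = 30 m / 663000 m = 4.52×10⁻⁵
On a pressure surface, geostrophic balance gives V_g = (g/f)|∂Z/∂n|:
V_g = 9.81 × 4.52×10⁻⁵ / 8.36×10⁻⁵ = 5.31 m/s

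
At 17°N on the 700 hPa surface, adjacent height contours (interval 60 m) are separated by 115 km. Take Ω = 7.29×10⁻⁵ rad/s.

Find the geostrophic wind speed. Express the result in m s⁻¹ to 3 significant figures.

Coriolis parameter at 17°N:
f = 2Ω sin φ = 2 × 7.29×10⁻⁵ × sin 17° = 4.26×10⁻⁵ s⁻¹
Height gradient: |∂Z/∂n| = 60 m / 115000 m = 5.22×10⁻⁴
On a pressure surface, geostrophic balance gives V_g = (g/f)|∂Z/∂n|:
V_g = 9.81 × 5.22×10⁻⁴ / 4.26×10⁻⁵ = 120 m/s

120 m s⁻¹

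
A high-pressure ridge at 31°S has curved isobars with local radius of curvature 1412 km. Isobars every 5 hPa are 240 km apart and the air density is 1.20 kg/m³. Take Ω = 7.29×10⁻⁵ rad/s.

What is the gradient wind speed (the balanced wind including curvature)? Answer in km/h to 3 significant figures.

Coriolis parameter at 31°S:
f = 2Ω sin φ = 2 × 7.29×10⁻⁵ × sin 31° = 7.51×10⁻⁵ s⁻¹
Pressure gradient: |∂P/∂n| = 500 Pa / 240000 m = 2.08×10⁻³ Pa/m
Geostrophic speed: V_g = |∂P/∂n|/(fρ) = 2.08×10⁻³/(7.51×10⁻⁵ × 1.20) = 23.1 m/s
Around a high, pressure-gradient force acts outward with centrifugal, so Coriolis balances both:
fV = (1/ρ)|∂P/∂n| + V²/R  →  V² − fR·V + fR·V_g = 0
With fR = 7.51×10⁻⁵ × 1412×10³ m = 106 m/s:
V = [fR − √((fR)² − 4 fR V_g)]/2 = [106 − √(106² − 4×106×23.1)]/2 = 34.1 m/s
Supergeostrophic (V > V_g = 23.1 m/s), as expected around a high.
Converting: 34.1 m/s × 3.6 = 123 km/h

123 km/h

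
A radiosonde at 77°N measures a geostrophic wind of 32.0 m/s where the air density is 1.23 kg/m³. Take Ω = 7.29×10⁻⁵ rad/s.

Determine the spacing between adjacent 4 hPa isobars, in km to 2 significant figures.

72 km

Coriolis parameter at 77°N:
f = 2Ω sin φ = 2 × 7.29×10⁻⁵ × sin 77° = 1.42×10⁻⁴ s⁻¹
Geostrophic balance rearranged: |∂P/∂n| = f ρ V_g
|∂P/∂n| = 1.42×10⁻⁴ × 1.23 × 32.0 = 5.59×10⁻³ Pa/m
Isobar spacing: Δn = ΔP/|∂P/∂n| = 400 Pa / 5.59×10⁻³ Pa/m = 71536 m ≈ 72 km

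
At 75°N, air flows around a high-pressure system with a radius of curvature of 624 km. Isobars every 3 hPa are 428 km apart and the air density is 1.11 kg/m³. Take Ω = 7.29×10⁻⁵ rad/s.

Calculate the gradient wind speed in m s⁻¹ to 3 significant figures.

Coriolis parameter at 75°N:
f = 2Ω sin φ = 2 × 7.29×10⁻⁵ × sin 75° = 1.41×10⁻⁴ s⁻¹
Pressure gradient: |∂P/∂n| = 300 Pa / 428000 m = 7.01×10⁻⁴ Pa/m
Geostrophic speed: V_g = |∂P/∂n|/(fρ) = 7.01×10⁻⁴/(1.41×10⁻⁴ × 1.11) = 4.48 m/s
Around a high, pressure-gradient force acts outward with centrifugal, so Coriolis balances both:
fV = (1/ρ)|∂P/∂n| + V²/R  →  V² − fR·V + fR·V_g = 0
With fR = 1.41×10⁻⁴ × 624×10³ m = 87.9 m/s:
V = [fR − √((fR)² − 4 fR V_g)]/2 = [87.9 − √(87.9² − 4×87.9×4.48)]/2 = 4.74 m/s
Supergeostrophic (V > V_g = 4.48 m/s), as expected around a high.

4.74 m s⁻¹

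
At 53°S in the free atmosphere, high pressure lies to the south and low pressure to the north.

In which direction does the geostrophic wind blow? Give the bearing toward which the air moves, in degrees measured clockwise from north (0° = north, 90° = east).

The pressure-gradient force points toward the north (bearing 000°).
Geostrophic balance: in the Southern Hemisphere the Coriolis force deflects motion to the left, so the geostrophic wind blows 90° to the left of the pressure-gradient force (low pressure on the right).
Rotating 000° by 90° counterclockwise gives 270° — the wind blows toward the west.

270°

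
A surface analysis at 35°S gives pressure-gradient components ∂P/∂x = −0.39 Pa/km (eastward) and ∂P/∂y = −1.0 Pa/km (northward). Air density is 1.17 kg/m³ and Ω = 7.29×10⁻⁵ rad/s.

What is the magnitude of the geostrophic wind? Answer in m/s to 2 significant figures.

Coriolis parameter at 35°S:
f = 2Ω sin φ = 2 × 7.29×10⁻⁵ × sin 35° = 8.36×10⁻⁵ s⁻¹
In the Southern Hemisphere f is negative: f = −8.36×10⁻⁵ s⁻¹.
Component geostrophic relations (x east, y north):
u_g = −(1/(fρ)) ∂P/∂y,  v_g = (1/(fρ)) ∂P/∂x
u_g = −(−1.0×10⁻³)/(−8.36×10⁻⁵ × 1.17) = −10.2 m/s;  v_g = (−0.39×10⁻³)/(−8.36×10⁻⁵ × 1.17) = 3.99 m/s
|V_g| = √(u_g² + v_g²) = 11.0 m/s

11 m/s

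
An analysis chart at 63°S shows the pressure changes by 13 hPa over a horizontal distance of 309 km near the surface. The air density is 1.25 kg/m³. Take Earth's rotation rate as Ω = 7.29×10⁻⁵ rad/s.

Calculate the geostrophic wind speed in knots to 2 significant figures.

Coriolis parameter at 63°S:
f = 2Ω sin φ = 2 × 7.29×10⁻⁵ × sin 63° = 1.30×10⁻⁴ s⁻¹
Pressure gradient: |∂P/∂n| = 1300 Pa / 309000 m = 4.21×10⁻³ Pa/m
Geostrophic balance (pressure-gradient force = Coriolis force):
V_g = (1/(fρ)) |∂P/∂n| = 4.21×10⁻³ / (1.30×10⁻⁴ × 1.25) = 25.9 m/s
Converting: 25.9 m/s × 1.944 = 50 knots

50 knots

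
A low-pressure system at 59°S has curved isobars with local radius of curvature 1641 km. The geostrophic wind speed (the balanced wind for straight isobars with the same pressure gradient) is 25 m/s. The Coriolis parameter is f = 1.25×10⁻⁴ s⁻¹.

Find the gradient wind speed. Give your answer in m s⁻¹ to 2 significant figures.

Around a low, centrifugal force acts outward with Coriolis, so pressure-gradient force balances both:
(1/ρ)|∂P/∂n| = fV + V²/R  →  V² + fR·V − fR·V_g = 0
With fR = 1.25×10⁻⁴ × 1641×10³ m = 205 m/s:
V = [−fR + √((fR)² + 4 fR V_g)]/2 = [−205 + √(205² + 4×205×25)]/2 = 22.5 m/s
Subgeostrophic (V < V_g = 25 m/s), as expected around a low.

23 m s⁻¹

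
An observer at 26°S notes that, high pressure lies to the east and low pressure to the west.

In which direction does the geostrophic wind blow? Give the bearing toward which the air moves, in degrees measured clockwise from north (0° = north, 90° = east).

180°

The pressure-gradient force points toward the west (bearing 270°).
Geostrophic balance: in the Southern Hemisphere the Coriolis force deflects motion to the left, so the geostrophic wind blows 90° to the left of the pressure-gradient force (low pressure on the right).
Rotating 270° by 90° counterclockwise gives 180° — the wind blows toward the south.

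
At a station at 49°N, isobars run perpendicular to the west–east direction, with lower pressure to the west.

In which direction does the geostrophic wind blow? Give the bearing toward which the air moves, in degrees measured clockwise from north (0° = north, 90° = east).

The pressure-gradient force points toward the west (bearing 270°).
Geostrophic balance: in the Northern Hemisphere the Coriolis force deflects motion to the right, so the geostrophic wind blows 90° to the right of the pressure-gradient force (low pressure on the left).
Rotating 270° by 90° clockwise gives 000° — the wind blows toward the north.

000°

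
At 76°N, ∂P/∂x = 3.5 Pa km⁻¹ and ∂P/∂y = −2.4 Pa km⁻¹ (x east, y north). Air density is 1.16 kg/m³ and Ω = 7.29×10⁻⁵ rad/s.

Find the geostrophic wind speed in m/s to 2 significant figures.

Coriolis parameter at 76°N:
f = 2Ω sin φ = 2 × 7.29×10⁻⁵ × sin 76° = 1.41×10⁻⁴ s⁻¹
Component geostrophic relations (x east, y north):
u_g = −(1/(fρ)) ∂P/∂y,  v_g = (1/(fρ)) ∂P/∂x
u_g = −(−2.4×10⁻³)/(1.41×10⁻⁴ × 1.16) = 14.6 m/s;  v_g = (3.5×10⁻³)/(1.41×10⁻⁴ × 1.16) = 21.3 m/s
|V_g| = √(u_g² + v_g²) = 25.9 m/s

26 m/s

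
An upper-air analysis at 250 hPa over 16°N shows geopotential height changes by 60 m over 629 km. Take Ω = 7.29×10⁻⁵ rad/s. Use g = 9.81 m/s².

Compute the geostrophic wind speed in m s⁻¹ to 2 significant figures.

Coriolis parameter at 16°N:
f = 2Ω sin φ = 2 × 7.29×10⁻⁵ × sin 16° = 4.02×10⁻⁵ s⁻¹
Height gradient: |∂Z/∂n| = 60 m / 629000 m = 9.54×10⁻⁵
On a pressure surface, geostrophic balance gives V_g = (g/f)|∂Z/∂n|:
V_g = 9.81 × 9.54×10⁻⁵ / 4.02×10⁻⁵ = 23.3 m/s

23 m s⁻¹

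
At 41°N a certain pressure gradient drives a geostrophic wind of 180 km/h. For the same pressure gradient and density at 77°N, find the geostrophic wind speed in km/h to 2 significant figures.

120 km/h

With the same pressure gradient and density, V_g ∝ 1/f ∝ 1/sin φ.
V₂ = V₁ · sin φ₁ / sin φ₂ = 180 × sin 41° / sin 77°
V₂ = 180 × 0.6561/0.9744 = 120 km/h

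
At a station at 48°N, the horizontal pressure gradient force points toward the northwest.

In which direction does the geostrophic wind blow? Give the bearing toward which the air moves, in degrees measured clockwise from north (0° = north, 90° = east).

The pressure-gradient force points toward the northwest (bearing 315°).
Geostrophic balance: in the Northern Hemisphere the Coriolis force deflects motion to the right, so the geostrophic wind blows 90° to the right of the pressure-gradient force (low pressure on the left).
Rotating 315° by 90° clockwise gives 045° — the wind blows toward the northeast.

045°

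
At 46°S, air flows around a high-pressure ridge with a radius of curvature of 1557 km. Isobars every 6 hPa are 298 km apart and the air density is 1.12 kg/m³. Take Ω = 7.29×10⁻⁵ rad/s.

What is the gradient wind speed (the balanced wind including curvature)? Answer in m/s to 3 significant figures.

Coriolis parameter at 46°S:
f = 2Ω sin φ = 2 × 7.29×10⁻⁵ × sin 46° = 1.05×10⁻⁴ s⁻¹
Pressure gradient: |∂P/∂n| = 600 Pa / 298000 m = 2.01×10⁻³ Pa/m
Geostrophic speed: V_g = |∂P/∂n|/(fρ) = 2.01×10⁻³/(1.05×10⁻⁴ × 1.12) = 17.1 m/s
Around a high, pressure-gradient force acts outward with centrifugal, so Coriolis balances both:
fV = (1/ρ)|∂P/∂n| + V²/R  →  V² − fR·V + fR·V_g = 0
With fR = 1.05×10⁻⁴ × 1557×10³ m = 163 m/s:
V = [fR − √((fR)² − 4 fR V_g)]/2 = [163 − √(163² − 4×163×17.1)]/2 = 19.5 m/s
Supergeostrophic (V > V_g = 17.1 m/s), as expected around a high.

19.5 m/s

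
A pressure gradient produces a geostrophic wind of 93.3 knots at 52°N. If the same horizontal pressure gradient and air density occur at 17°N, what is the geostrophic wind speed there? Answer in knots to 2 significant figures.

With the same pressure gradient and density, V_g ∝ 1/f ∝ 1/sin φ.
V₂ = V₁ · sin φ₁ / sin φ₂ = 93.3 × sin 52° / sin 17°
V₂ = 93.3 × 0.7880/0.2924 = 250 knots

250 knots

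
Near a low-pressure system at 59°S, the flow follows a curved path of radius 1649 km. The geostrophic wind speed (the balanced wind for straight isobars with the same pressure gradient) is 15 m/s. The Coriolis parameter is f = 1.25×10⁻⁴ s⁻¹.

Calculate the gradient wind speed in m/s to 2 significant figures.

14 m/s

Around a low, centrifugal force acts outward with Coriolis, so pressure-gradient force balances both:
(1/ρ)|∂P/∂n| = fV + V²/R  →  V² + fR·V − fR·V_g = 0
With fR = 1.25×10⁻⁴ × 1649×10³ m = 206 m/s:
V = [−fR + √((fR)² + 4 fR V_g)]/2 = [−206 + √(206² + 4×206×15)]/2 = 14 m/s
Subgeostrophic (V < V_g = 15 m/s), as expected around a low.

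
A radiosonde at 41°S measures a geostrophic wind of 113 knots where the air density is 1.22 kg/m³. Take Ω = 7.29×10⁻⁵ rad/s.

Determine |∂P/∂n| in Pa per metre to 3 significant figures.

Coriolis parameter at 41°S:
f = 2Ω sin φ = 2 × 7.29×10⁻⁵ × sin 41° = 9.57×10⁻⁵ s⁻¹
Wind speed in SI: 113 knots = 58.1 m/s
Geostrophic balance rearranged: |∂P/∂n| = f ρ V_g
|∂P/∂n| = 9.57×10⁻⁵ × 1.22 × 58.1 = 6.78×10⁻³ Pa/m

6.78×10⁻³ Pa/m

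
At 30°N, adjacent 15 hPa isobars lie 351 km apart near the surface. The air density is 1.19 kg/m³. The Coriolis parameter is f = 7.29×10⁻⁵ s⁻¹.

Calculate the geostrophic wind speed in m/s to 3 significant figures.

49.3 m/s

Pressure gradient: |∂P/∂n| = 1500 Pa / 351000 m = 4.27×10⁻³ Pa/m
Geostrophic balance (pressure-gradient force = Coriolis force):
V_g = (1/(fρ)) |∂P/∂n| = 4.27×10⁻³ / (7.29×10⁻⁵ × 1.19) = 49.3 m/s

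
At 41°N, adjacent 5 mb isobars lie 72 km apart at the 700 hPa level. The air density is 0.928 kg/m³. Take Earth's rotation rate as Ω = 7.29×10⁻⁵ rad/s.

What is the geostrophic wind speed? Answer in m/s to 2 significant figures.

78 m/s

Coriolis parameter at 41°N:
f = 2Ω sin φ = 2 × 7.29×10⁻⁵ × sin 41° = 9.57×10⁻⁵ s⁻¹
Pressure gradient: |∂P/∂n| = 500 Pa / 72000 m = 6.94×10⁻³ Pa/m
Geostrophic balance (pressure-gradient force = Coriolis force):
V_g = (1/(fρ)) |∂P/∂n| = 6.94×10⁻³ / (9.57×10⁻⁵ × 0.928) = 78.2 m/s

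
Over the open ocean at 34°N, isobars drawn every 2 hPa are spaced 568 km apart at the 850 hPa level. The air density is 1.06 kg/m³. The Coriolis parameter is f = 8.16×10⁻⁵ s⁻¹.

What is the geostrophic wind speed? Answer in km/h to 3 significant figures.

Pressure gradient: |∂P/∂n| = 200 Pa / 568000 m = 3.52×10⁻⁴ Pa/m
Geostrophic balance (pressure-gradient force = Coriolis force):
V_g = (1/(fρ)) |∂P/∂n| = 3.52×10⁻⁴ / (8.16×10⁻⁵ × 1.06) = 4.07 m/s
Converting: 4.07 m/s × 3.6 = 14.7 km/h

14.7 km/h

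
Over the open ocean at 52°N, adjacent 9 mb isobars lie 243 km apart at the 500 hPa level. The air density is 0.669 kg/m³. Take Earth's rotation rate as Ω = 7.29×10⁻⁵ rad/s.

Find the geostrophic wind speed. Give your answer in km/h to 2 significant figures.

Coriolis parameter at 52°N:
f = 2Ω sin φ = 2 × 7.29×10⁻⁵ × sin 52° = 1.15×10⁻⁴ s⁻¹
Pressure gradient: |∂P/∂n| = 900 Pa / 243000 m = 3.70×10⁻³ Pa/m
Geostrophic balance (pressure-gradient force = Coriolis force):
V_g = (1/(fρ)) |∂P/∂n| = 3.70×10⁻³ / (1.15×10⁻⁴ × 0.669) = 48.2 m/s
Converting: 48.2 m/s × 3.6 = 170 km/h

170 km/h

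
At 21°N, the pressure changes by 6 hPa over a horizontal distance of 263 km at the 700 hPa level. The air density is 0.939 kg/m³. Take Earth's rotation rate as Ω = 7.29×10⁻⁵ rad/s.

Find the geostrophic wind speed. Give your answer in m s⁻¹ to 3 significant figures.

46.5 m s⁻¹

Coriolis parameter at 21°N:
f = 2Ω sin φ = 2 × 7.29×10⁻⁵ × sin 21° = 5.23×10⁻⁵ s⁻¹
Pressure gradient: |∂P/∂n| = 600 Pa / 263000 m = 2.28×10⁻³ Pa/m
Geostrophic balance (pressure-gradient force = Coriolis force):
V_g = (1/(fρ)) |∂P/∂n| = 2.28×10⁻³ / (5.23×10⁻⁵ × 0.939) = 46.5 m/s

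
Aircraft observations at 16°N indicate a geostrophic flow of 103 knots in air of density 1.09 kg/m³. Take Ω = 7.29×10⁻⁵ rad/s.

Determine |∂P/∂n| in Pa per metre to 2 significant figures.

2.3×10⁻³ Pa/m

Coriolis parameter at 16°N:
f = 2Ω sin φ = 2 × 7.29×10⁻⁵ × sin 16° = 4.02×10⁻⁵ s⁻¹
Wind speed in SI: 103 knots = 53.0 m/s
Geostrophic balance rearranged: |∂P/∂n| = f ρ V_g
|∂P/∂n| = 4.02×10⁻⁵ × 1.09 × 53.0 = 2.32×10⁻³ Pa/m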